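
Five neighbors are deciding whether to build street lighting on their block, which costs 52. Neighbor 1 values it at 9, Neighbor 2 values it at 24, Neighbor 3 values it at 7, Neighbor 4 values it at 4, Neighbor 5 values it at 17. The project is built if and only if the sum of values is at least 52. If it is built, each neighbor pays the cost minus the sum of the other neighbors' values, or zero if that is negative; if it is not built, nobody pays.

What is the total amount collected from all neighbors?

Total value 61 ≥ cost 52, so it is built.
Neighbor 1: others sum to 52; max(0, 52 - 52) = 0.
Neighbor 2: others sum to 37; max(0, 52 - 37) = 15.
Neighbor 3: others sum to 54; max(0, 52 - 54) = 0.
Neighbor 4: others sum to 57; max(0, 52 - 57) = 0.
Neighbor 5: others sum to 44; max(0, 52 - 44) = 8.
Total collected = 0 + 15 + 0 + 0 + 8 = 23.

23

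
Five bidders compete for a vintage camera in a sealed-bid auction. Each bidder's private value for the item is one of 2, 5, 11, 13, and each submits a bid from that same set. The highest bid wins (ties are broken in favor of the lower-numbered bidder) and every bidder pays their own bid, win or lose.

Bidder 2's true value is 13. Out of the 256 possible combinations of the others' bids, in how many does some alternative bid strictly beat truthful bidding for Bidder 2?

Others bid (2, 2, 2, 2): truth gives 0; bid 5 gives 8 > 0. Violating.
Others bid (2, 2, 2, 5): truth gives 0; bid 5 gives 8 > 0. Violating.
Others bid (2, 2, 2, 11): truth gives 0; bid 11 gives 2 > 0. Violating.
Others bid (2, 2, 5, 2): truth gives 0; bid 5 gives 8 > 0. Violating.
Others bid (2, 2, 2, 13): truth gives 0; no alternative beats it.
Others bid (2, 2, 5, 13): truth gives 0; no alternative beats it.
(Checking all 256 profiles: 118 have a profitable deviation, 138 do not.)

118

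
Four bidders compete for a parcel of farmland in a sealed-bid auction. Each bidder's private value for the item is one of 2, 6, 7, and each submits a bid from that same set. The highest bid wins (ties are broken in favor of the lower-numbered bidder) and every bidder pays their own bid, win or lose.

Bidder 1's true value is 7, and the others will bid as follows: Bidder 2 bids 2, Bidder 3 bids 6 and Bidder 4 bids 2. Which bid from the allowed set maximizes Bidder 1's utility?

Bid 2: loses but pays 2, utility -2.
Bid 6: wins, pays 6, utility 7 - 6 = 1.
Bid 7: wins, pays 7, utility 7 - 7 = 0.
The best choice is 6 with utility 1.

6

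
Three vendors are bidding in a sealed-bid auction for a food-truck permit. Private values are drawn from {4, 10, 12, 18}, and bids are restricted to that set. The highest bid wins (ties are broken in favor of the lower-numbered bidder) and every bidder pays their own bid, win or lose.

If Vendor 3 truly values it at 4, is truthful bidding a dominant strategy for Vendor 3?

Check each profile of the others' bids and compare truth against every alternative bid.
Others bid (4, 12): truth gives -4, best alternative gives -10.
Others bid (4, 18): truth gives -4, best alternative gives -10.
Others bid (10, 12): truth gives -4, best alternative gives -10.
Others bid (10, 18): truth gives -4, best alternative gives -10.
Others bid (12, 4): truth gives -4, best alternative gives -10.
Others bid (12, 10): truth gives -4, best alternative gives -10.
(Remaining 10 profiles checked similarly; truth is weakly best in each.)
In every case the truthful bid is at least as good as any alternative, so it is a dominant strategy.

Yes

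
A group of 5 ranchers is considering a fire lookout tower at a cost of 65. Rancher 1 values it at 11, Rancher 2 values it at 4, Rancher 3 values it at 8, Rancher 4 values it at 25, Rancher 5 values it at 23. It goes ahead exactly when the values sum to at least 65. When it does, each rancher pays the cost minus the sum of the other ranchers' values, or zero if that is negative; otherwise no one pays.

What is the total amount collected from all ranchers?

Total value 71 ≥ cost 65, so it is built.
Rancher 1: others sum to 60; max(0, 65 - 60) = 5.
Rancher 2: others sum to 67; max(0, 65 - 67) = 0.
Rancher 3: others sum to 63; max(0, 65 - 63) = 2.
Rancher 4: others sum to 46; max(0, 65 - 46) = 19.
Rancher 5: others sum to 48; max(0, 65 - 48) = 17.
Total collected = 5 + 0 + 2 + 19 + 17 = 43.

43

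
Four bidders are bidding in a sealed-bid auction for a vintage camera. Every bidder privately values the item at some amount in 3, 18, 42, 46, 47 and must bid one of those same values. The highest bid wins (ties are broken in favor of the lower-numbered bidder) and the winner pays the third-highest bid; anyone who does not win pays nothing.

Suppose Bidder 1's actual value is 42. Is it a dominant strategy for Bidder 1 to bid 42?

Consider the case where Bidder 2 bids 3, Bidder 3 bids 3 and Bidder 4 bids 46.
Truthful bid 42: loses, pays 0, utility 0.
Bid 46 instead: wins, pays 3, utility 42 - 3 = 39.
Since 39 > 0, bidding 46 is strictly better here, so truthful bidding is not dominant.

No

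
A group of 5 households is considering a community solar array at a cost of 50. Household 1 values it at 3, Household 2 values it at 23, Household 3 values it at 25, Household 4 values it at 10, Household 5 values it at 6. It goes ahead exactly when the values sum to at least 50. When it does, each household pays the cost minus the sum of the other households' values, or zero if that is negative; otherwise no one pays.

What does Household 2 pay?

Total value 67 ≥ cost 50, so the project is built.
The other households' values sum to 44.
Cost minus that sum is 50 - 44 = 6.

6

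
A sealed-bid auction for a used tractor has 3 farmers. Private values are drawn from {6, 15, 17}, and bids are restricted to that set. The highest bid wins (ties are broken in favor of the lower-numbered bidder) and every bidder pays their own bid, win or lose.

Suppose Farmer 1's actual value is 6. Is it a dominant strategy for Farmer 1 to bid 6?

Check each profile of the others' bids and compare truth against every alternative bid.
Others bid (6, 6): truth gives 0, best alternative gives -9.
Others bid (6, 17): truth gives -6, best alternative gives -11.
Others bid (15, 17): truth gives -6, best alternative gives -11.
Others bid (17, 6): truth gives -6, best alternative gives -11.
Others bid (17, 15): truth gives -6, best alternative gives -11.
Others bid (17, 17): truth gives -6, best alternative gives -11.
(Remaining 3 profiles checked similarly; truth is weakly best in each.)
In every case the truthful bid is at least as good as any alternative, so it is a dominant strategy.

Yes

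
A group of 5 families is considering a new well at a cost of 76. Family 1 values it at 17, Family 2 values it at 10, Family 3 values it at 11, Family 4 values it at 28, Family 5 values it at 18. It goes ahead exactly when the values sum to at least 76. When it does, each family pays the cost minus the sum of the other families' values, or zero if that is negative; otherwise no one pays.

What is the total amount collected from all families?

44

Total value 84 ≥ cost 76, so it is built.
Family 1: others sum to 67; max(0, 76 - 67) = 9.
Family 2: others sum to 74; max(0, 76 - 74) = 2.
Family 3: others sum to 73; max(0, 76 - 73) = 3.
Family 4: others sum to 56; max(0, 76 - 56) = 20.
Family 5: others sum to 66; max(0, 76 - 66) = 10.
Total collected = 9 + 2 + 3 + 20 + 10 = 44.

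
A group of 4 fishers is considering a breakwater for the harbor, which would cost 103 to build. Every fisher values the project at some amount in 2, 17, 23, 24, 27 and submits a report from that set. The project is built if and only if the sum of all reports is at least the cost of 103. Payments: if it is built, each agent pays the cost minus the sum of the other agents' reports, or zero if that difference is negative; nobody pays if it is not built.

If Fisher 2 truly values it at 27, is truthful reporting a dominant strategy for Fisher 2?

Yes

Check each profile of the others' reports and compare truth against every alternative report.
Others report (24, 27, 27): truth gives 2, best alternative gives 0.
Others report (27, 24, 27): truth gives 2, best alternative gives 0.
Others report (27, 27, 24): truth gives 2, best alternative gives 0.
Others report (23, 27, 27): truth gives 1, best alternative gives 0.
Others report (27, 23, 27): truth gives 1, best alternative gives 0.
Others report (27, 27, 23): truth gives 1, best alternative gives 0.
(Remaining 119 profiles checked similarly; truth is weakly best in each.)
In every case the truthful report is at least as good as any alternative, so it is a dominant strategy.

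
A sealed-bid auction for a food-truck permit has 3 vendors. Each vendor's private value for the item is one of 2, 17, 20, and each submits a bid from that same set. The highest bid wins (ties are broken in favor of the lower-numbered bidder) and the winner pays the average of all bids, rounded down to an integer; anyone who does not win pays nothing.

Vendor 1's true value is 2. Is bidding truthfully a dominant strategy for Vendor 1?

Check each profile of the others' bids and compare truth against every alternative bid.
Others bid (17, 17): truth gives 0, best alternative gives -15.
Others bid (2, 17): truth gives 0, best alternative gives -10.
Others bid (17, 2): truth gives 0, best alternative gives -10.
Others bid (2, 2): truth gives 0, best alternative gives -5.
Others bid (2, 20): truth gives 0, best alternative gives 0.
Others bid (17, 20): truth gives 0, best alternative gives 0.
(Remaining 3 profiles checked similarly; truth is weakly best in each.)
In every case the truthful bid is at least as good as any alternative, so it is a dominant strategy.

Yes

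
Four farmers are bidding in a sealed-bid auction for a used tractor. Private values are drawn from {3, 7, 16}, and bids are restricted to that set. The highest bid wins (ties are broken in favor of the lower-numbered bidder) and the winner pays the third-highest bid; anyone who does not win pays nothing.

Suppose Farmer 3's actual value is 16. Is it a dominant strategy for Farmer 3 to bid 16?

Yes

Check each profile of the others' bids and compare truth against every alternative bid.
Others bid (3, 3, 16): truth gives 13, best alternative gives 0.
Others bid (3, 7, 3): truth gives 13, best alternative gives 0.
Others bid (7, 3, 3): truth gives 13, best alternative gives 0.
Others bid (3, 7, 7): truth gives 9, best alternative gives 0.
Others bid (3, 7, 16): truth gives 9, best alternative gives 0.
Others bid (7, 3, 7): truth gives 9, best alternative gives 0.
(Remaining 21 profiles checked similarly; truth is weakly best in each.)
In every case the truthful bid is at least as good as any alternative, so it is a dominant strategy.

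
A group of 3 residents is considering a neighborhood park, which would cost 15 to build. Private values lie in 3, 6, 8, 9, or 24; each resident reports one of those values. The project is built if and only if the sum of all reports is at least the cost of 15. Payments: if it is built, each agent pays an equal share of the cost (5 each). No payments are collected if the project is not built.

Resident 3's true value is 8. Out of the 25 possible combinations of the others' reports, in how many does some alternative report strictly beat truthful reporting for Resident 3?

1

Others report (3, 3): truth gives 0; report 9 gives 3 > 0. Violating.
Others report (3, 6): truth gives 3; no alternative beats it.
Others report (3, 8): truth gives 3; no alternative beats it.
(Checking all 25 profiles: 1 has a profitable deviation, 24 do not.)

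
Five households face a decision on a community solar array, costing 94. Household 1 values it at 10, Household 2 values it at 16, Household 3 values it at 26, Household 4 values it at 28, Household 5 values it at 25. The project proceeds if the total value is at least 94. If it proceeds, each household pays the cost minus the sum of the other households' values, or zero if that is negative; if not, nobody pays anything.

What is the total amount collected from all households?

51

Total value 105 ≥ cost 94, so it is built.
Household 1: others sum to 95; max(0, 94 - 95) = 0.
Household 2: others sum to 89; max(0, 94 - 89) = 5.
Household 3: others sum to 79; max(0, 94 - 79) = 15.
Household 4: others sum to 77; max(0, 94 - 77) = 17.
Household 5: others sum to 80; max(0, 94 - 80) = 14.
Total collected = 0 + 5 + 15 + 17 + 14 = 51.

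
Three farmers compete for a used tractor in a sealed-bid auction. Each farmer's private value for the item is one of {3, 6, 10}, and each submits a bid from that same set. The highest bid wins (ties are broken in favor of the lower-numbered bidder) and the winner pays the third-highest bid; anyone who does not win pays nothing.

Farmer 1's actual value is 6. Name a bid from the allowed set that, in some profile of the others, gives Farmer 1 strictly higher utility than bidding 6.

Suppose Farmer 2 bids 3 and Farmer 3 bids 10.
Bid 6: loses, pays 0, utility 0.
Bid 10: wins, pays 3, utility 6 - 3 = 3.
So bidding 10 beats truth here (3 > 0).

10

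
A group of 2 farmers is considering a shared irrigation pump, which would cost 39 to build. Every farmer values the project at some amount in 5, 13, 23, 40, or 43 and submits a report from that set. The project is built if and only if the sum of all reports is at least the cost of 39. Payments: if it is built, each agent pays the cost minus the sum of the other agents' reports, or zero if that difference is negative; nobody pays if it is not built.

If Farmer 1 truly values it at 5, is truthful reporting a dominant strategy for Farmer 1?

Yes

Check each profile of the others' reports and compare truth against every alternative report.
Others report (40): truth gives 5, best alternative gives 5.
Others report (43): truth gives 5, best alternative gives 5.
Others report (5): truth gives 0, best alternative gives 0.
Others report (13): truth gives 0, best alternative gives 0.
Others report (23): truth gives 0, best alternative gives 0.
In every case the truthful report is at least as good as any alternative, so it is a dominant strategy.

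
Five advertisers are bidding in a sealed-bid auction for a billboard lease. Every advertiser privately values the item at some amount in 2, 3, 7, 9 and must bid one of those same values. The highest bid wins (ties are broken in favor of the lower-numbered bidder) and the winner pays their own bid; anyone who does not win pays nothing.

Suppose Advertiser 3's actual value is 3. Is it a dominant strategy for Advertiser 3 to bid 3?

Yes

Check each profile of the others' bids and compare truth against every alternative bid.
Others bid (2, 2, 2, 2): truth gives 0, best alternative gives 0.
Others bid (2, 2, 2, 3): truth gives 0, best alternative gives 0.
Others bid (2, 2, 2, 7): truth gives 0, best alternative gives 0.
Others bid (2, 2, 2, 9): truth gives 0, best alternative gives 0.
Others bid (2, 2, 3, 2): truth gives 0, best alternative gives 0.
Others bid (2, 2, 3, 3): truth gives 0, best alternative gives 0.
(Remaining 250 profiles checked similarly; truth is weakly best in each.)
In every case the truthful bid is at least as good as any alternative, so it is a dominant strategy.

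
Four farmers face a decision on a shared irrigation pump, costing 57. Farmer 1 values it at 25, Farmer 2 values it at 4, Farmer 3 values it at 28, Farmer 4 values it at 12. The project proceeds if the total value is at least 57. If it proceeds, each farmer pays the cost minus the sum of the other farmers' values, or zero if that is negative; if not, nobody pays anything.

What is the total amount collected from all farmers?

Total value 69 ≥ cost 57, so it is built.
Farmer 1: others sum to 44; max(0, 57 - 44) = 13.
Farmer 2: others sum to 65; max(0, 57 - 65) = 0.
Farmer 3: others sum to 41; max(0, 57 - 41) = 16.
Farmer 4: others sum to 57; max(0, 57 - 57) = 0.
Total collected = 13 + 0 + 16 + 0 = 29.

29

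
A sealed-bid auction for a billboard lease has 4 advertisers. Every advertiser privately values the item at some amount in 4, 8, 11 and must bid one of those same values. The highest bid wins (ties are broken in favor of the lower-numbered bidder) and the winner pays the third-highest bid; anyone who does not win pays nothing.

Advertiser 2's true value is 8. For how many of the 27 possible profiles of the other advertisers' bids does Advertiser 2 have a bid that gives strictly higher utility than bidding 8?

Others bid (4, 4, 11): truth gives 0; bid 11 gives 4 > 0. Violating.
Others bid (4, 11, 4): truth gives 0; bid 11 gives 4 > 0. Violating.
Others bid (8, 4, 4): truth gives 0; bid 11 gives 4 > 0. Violating.
Others bid (4, 4, 4): truth gives 4; no alternative beats it.
Others bid (4, 4, 8): truth gives 4; no alternative beats it.
(Checking all 27 profiles: 3 have a profitable deviation, 24 do not.)

3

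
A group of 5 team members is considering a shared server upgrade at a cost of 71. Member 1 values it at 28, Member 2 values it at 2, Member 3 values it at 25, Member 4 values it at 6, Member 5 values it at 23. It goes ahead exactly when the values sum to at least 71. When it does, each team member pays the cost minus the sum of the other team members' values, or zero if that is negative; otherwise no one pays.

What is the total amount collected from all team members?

37

Total value 84 ≥ cost 71, so it is built.
Member 1: others sum to 56; max(0, 71 - 56) = 15.
Member 2: others sum to 82; max(0, 71 - 82) = 0.
Member 3: others sum to 59; max(0, 71 - 59) = 12.
Member 4: others sum to 78; max(0, 71 - 78) = 0.
Member 5: others sum to 61; max(0, 71 - 61) = 10.
Total collected = 15 + 0 + 12 + 0 + 10 = 37.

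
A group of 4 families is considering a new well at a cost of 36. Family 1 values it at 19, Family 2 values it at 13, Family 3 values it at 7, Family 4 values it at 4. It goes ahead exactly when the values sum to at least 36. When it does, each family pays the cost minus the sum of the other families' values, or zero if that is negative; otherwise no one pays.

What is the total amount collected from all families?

Total value 43 ≥ cost 36, so it is built.
Family 1: others sum to 24; max(0, 36 - 24) = 12.
Family 2: others sum to 30; max(0, 36 - 30) = 6.
Family 3: others sum to 36; max(0, 36 - 36) = 0.
Family 4: others sum to 39; max(0, 36 - 39) = 0.
Total collected = 12 + 6 + 0 + 0 = 18.

18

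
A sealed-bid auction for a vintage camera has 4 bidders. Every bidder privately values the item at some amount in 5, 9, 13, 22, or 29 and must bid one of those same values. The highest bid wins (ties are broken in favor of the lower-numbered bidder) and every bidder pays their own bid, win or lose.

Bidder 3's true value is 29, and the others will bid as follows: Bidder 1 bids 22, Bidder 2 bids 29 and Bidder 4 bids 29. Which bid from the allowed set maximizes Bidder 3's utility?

5

Bid 5: loses but pays 5, utility -5.
Bid 9: loses but pays 9, utility -9.
Bid 13: loses but pays 13, utility -13.
Bid 22: loses but pays 22, utility -22.
Bid 29: loses but pays 29, utility -29.
The best choice is 5 with utility -5.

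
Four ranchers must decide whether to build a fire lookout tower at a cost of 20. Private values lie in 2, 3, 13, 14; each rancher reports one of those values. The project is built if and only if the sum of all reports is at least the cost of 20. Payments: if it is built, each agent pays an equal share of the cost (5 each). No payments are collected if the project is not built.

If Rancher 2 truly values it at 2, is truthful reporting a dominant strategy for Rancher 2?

Check each profile of the others' reports and compare truth against every alternative report.
Others report (2, 2, 13): truth gives 0, best alternative gives -3.
Others report (2, 13, 2): truth gives 0, best alternative gives -3.
Others report (13, 2, 2): truth gives 0, best alternative gives -3.
Others report (2, 2, 14): truth gives -3, best alternative gives -3.
Others report (2, 3, 13): truth gives -3, best alternative gives -3.
Others report (2, 3, 14): truth gives -3, best alternative gives -3.
(Remaining 58 profiles checked similarly; truth is weakly best in each.)
In every case the truthful report is at least as good as any alternative, so it is a dominant strategy.

Yes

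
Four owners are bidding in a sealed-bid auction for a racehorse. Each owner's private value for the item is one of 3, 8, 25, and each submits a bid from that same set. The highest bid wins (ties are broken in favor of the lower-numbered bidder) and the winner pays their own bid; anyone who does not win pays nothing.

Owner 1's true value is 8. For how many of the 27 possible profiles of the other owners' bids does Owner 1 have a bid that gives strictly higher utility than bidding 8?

1

Others bid (3, 3, 3): truth gives 0; bid 3 gives 5 > 0. Violating.
Others bid (3, 3, 8): truth gives 0; no alternative beats it.
Others bid (3, 3, 25): truth gives 0; no alternative beats it.
(Checking all 27 profiles: 1 has a profitable deviation, 26 do not.)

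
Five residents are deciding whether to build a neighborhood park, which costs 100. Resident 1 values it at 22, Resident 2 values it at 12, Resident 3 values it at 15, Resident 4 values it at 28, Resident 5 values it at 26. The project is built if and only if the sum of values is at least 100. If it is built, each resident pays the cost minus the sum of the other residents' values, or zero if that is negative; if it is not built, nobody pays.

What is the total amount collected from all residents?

Total value 103 ≥ cost 100, so it is built.
Resident 1: others sum to 81; max(0, 100 - 81) = 19.
Resident 2: others sum to 91; max(0, 100 - 91) = 9.
Resident 3: others sum to 88; max(0, 100 - 88) = 12.
Resident 4: others sum to 75; max(0, 100 - 75) = 25.
Resident 5: others sum to 77; max(0, 100 - 77) = 23.
Total collected = 19 + 9 + 12 + 25 + 23 = 88.

88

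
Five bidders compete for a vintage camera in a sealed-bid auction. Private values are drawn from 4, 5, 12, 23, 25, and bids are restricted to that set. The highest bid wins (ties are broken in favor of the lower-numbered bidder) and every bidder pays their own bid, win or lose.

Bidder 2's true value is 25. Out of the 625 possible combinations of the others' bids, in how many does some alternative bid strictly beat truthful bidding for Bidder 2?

Others bid (4, 4, 4, 4): truth gives 0; bid 5 gives 20 > 0. Violating.
Others bid (4, 4, 4, 5): truth gives 0; bid 5 gives 20 > 0. Violating.
Others bid (4, 4, 4, 12): truth gives 0; bid 12 gives 13 > 0. Violating.
Others bid (4, 4, 4, 23): truth gives 0; bid 23 gives 2 > 0. Violating.
Others bid (4, 4, 4, 25): truth gives 0; no alternative beats it.
Others bid (4, 4, 5, 25): truth gives 0; no alternative beats it.
(Checking all 625 profiles: 317 have a profitable deviation, 308 do not.)

317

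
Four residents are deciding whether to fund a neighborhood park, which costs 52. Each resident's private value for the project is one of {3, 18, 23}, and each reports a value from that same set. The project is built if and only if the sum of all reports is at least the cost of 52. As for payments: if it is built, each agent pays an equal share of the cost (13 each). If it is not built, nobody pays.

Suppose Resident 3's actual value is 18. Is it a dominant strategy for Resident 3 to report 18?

No

Consider the case where Resident 1 reports 3, Resident 2 reports 3 and Resident 4 reports 23.
Truthful report 18: project not built, utility 0.
Report 23 instead: project built, pays 13, utility 18 - 13 = 5.
Since 5 > 0, reporting 23 is strictly better here, so truthful reporting is not dominant.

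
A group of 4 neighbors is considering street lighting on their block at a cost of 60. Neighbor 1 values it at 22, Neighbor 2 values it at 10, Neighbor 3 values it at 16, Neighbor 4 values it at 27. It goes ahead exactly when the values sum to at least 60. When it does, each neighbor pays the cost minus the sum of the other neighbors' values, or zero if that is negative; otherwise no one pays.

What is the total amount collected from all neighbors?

20

Total value 75 ≥ cost 60, so it is built.
Neighbor 1: others sum to 53; max(0, 60 - 53) = 7.
Neighbor 2: others sum to 65; max(0, 60 - 65) = 0.
Neighbor 3: others sum to 59; max(0, 60 - 59) = 1.
Neighbor 4: others sum to 48; max(0, 60 - 48) = 12.
Total collected = 7 + 0 + 1 + 12 = 20.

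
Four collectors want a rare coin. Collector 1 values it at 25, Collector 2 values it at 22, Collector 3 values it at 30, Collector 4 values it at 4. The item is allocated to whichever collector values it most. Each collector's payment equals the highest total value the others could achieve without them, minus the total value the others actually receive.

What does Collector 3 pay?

25

Collector 3 has the highest value and receives the item.
Without Collector 3, the item would go to the next-highest value, 25, so the others could achieve 25.
With Collector 3 present and winning, the others receive nothing, so their total is 0.
Payment = 25 - 0 = 25.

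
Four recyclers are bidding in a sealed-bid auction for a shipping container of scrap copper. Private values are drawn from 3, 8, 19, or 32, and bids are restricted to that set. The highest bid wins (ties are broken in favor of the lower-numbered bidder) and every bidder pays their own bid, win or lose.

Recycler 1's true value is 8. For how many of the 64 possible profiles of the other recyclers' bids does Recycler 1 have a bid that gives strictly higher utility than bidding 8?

57

Others bid (3, 3, 3): truth gives 0; bid 3 gives 5 > 0. Violating.
Others bid (3, 3, 19): truth gives -8; bid 3 gives -3 > -8. Violating.
Others bid (3, 3, 32): truth gives -8; bid 3 gives -3 > -8. Violating.
Others bid (3, 8, 19): truth gives -8; bid 3 gives -3 > -8. Violating.
Others bid (3, 3, 8): truth gives 0; no alternative beats it.
Others bid (3, 8, 3): truth gives 0; no alternative beats it.
(Checking all 64 profiles: 57 have a profitable deviation, 7 do not.)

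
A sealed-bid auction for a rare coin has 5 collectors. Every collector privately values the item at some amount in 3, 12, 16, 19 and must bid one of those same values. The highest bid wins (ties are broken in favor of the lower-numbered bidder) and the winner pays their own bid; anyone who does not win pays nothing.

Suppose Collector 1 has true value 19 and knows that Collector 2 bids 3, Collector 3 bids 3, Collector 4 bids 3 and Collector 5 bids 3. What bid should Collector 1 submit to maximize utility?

Bid 3: wins, pays 3, utility 19 - 3 = 16.
Bid 12: wins, pays 12, utility 19 - 12 = 7.
Bid 16: wins, pays 16, utility 19 - 16 = 3.
Bid 19: wins, pays 19, utility 19 - 19 = 0.
The best choice is 3 with utility 16.

3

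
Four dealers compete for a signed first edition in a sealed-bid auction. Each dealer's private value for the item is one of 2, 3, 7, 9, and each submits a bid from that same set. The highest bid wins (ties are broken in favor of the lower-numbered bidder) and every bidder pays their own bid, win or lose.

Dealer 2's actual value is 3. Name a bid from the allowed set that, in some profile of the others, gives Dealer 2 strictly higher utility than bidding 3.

2

Suppose Dealer 1 bids 2, Dealer 3 bids 2 and Dealer 4 bids 7.
Bid 3: loses but pays 3, utility -3.
Bid 2: loses but pays 2, utility -2.
So bidding 2 beats truth here (-2 > -3).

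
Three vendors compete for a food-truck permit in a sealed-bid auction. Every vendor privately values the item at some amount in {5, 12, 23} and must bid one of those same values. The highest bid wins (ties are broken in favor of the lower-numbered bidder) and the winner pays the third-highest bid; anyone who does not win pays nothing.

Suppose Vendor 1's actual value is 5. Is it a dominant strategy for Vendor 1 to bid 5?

Yes

Check each profile of the others' bids and compare truth against every alternative bid.
Others bid (12, 12): truth gives 0, best alternative gives -7.
Others bid (5, 5): truth gives 0, best alternative gives 0.
Others bid (5, 12): truth gives 0, best alternative gives 0.
Others bid (5, 23): truth gives 0, best alternative gives 0.
Others bid (12, 5): truth gives 0, best alternative gives 0.
Others bid (12, 23): truth gives 0, best alternative gives 0.
(Remaining 3 profiles checked similarly; truth is weakly best in each.)
In every case the truthful bid is at least as good as any alternative, so it is a dominant strategy.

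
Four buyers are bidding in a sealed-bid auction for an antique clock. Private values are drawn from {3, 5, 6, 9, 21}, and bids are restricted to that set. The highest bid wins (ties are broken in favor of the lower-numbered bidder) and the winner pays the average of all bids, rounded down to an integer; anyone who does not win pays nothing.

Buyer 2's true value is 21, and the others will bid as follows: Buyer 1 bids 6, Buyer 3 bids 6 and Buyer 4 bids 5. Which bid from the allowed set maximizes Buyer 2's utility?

9

Bid 3: loses, pays 0, utility 0.
Bid 5: loses, pays 0, utility 0.
Bid 6: loses, pays 0, utility 0.
Bid 9: wins, pays 6, utility 21 - 6 = 15.
Bid 21: wins, pays 9, utility 21 - 9 = 12.
The best choice is 9 with utility 15.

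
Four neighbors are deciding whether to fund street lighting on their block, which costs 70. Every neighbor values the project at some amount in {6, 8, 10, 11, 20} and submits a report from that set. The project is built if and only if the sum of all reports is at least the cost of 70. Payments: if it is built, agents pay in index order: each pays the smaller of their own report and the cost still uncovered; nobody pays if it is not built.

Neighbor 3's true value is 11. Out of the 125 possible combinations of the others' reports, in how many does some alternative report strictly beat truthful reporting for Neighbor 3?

1

Others report (20, 20, 20): truth gives 0; report 10 gives 1 > 0. Violating.
Others report (6, 6, 6): truth gives 0; no alternative beats it.
Others report (6, 6, 8): truth gives 0; no alternative beats it.
(Checking all 125 profiles: 1 has a profitable deviation, 124 do not.)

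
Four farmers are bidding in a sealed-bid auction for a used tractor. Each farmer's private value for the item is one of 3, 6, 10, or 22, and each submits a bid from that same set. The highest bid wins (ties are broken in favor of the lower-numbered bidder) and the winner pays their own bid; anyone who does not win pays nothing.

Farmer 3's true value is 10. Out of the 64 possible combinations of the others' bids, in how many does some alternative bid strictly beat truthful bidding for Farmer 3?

2

Others bid (3, 3, 3): truth gives 0; bid 6 gives 4 > 0. Violating.
Others bid (3, 3, 6): truth gives 0; bid 6 gives 4 > 0. Violating.
Others bid (3, 3, 10): truth gives 0; no alternative beats it.
Others bid (3, 3, 22): truth gives 0; no alternative beats it.
(Checking all 64 profiles: 2 have a profitable deviation, 62 do not.)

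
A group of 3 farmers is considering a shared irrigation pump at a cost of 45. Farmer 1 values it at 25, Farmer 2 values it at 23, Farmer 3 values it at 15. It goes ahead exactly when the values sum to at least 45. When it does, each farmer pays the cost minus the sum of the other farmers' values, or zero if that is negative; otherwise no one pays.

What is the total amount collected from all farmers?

Total value 63 ≥ cost 45, so it is built.
Farmer 1: others sum to 38; max(0, 45 - 38) = 7.
Farmer 2: others sum to 40; max(0, 45 - 40) = 5.
Farmer 3: others sum to 48; max(0, 45 - 48) = 0.
Total collected = 7 + 5 + 0 = 12.

12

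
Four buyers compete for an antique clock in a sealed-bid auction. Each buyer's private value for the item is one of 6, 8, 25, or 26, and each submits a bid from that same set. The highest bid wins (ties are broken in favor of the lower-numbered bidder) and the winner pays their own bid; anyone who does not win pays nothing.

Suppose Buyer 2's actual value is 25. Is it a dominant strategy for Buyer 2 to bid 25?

No

Consider the case where Buyer 1 bids 6, Buyer 3 bids 6 and Buyer 4 bids 6.
Truthful bid 25: wins, pays 25, utility 25 - 25 = 0.
Bid 8 instead: wins, pays 8, utility 25 - 8 = 17.
Since 17 > 0, bidding 8 is strictly better here, so truthful bidding is not dominant.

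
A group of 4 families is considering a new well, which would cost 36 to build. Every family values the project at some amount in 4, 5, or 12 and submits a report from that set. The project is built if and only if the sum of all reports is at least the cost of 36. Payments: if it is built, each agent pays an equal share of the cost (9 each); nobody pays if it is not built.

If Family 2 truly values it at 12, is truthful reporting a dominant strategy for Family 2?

Check each profile of the others' reports and compare truth against every alternative report.
Others report (4, 12, 12): truth gives 3, best alternative gives 0.
Others report (5, 12, 12): truth gives 3, best alternative gives 0.
Others report (12, 4, 12): truth gives 3, best alternative gives 0.
Others report (12, 5, 12): truth gives 3, best alternative gives 0.
Others report (12, 12, 4): truth gives 3, best alternative gives 0.
Others report (12, 12, 5): truth gives 3, best alternative gives 0.
(Remaining 21 profiles checked similarly; truth is weakly best in each.)
In every case the truthful report is at least as good as any alternative, so it is a dominant strategy.

Yes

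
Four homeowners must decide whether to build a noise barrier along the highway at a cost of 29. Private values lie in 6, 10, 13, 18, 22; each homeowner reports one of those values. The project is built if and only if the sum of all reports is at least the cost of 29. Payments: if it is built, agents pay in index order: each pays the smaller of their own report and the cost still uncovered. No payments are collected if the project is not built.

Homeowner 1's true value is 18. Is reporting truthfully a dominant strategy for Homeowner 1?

No

Consider the case where Homeowner 2 reports 6, Homeowner 3 reports 6 and Homeowner 4 reports 6.
Truthful report 18: project built, pays 18, utility 18 - 18 = 0.
Report 13 instead: project built, pays 13, utility 18 - 13 = 5.
Since 5 > 0, reporting 13 is strictly better here, so truthful reporting is not dominant.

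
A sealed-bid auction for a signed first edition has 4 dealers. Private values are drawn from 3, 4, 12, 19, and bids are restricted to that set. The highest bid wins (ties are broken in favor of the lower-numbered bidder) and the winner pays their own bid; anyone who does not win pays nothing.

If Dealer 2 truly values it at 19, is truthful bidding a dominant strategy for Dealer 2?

No

Consider the case where Dealer 1 bids 3, Dealer 3 bids 3 and Dealer 4 bids 3.
Truthful bid 19: wins, pays 19, utility 19 - 19 = 0.
Bid 4 instead: wins, pays 4, utility 19 - 4 = 15.
Since 15 > 0, bidding 4 is strictly better here, so truthful bidding is not dominant.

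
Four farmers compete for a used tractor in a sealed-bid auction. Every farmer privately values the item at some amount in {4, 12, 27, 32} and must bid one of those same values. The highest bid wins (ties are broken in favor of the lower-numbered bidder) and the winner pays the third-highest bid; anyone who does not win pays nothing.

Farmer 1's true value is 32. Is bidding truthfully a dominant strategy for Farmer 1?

Check each profile of the others' bids and compare truth against every alternative bid.
Others bid (4, 4, 32): truth gives 28, best alternative gives 0.
Others bid (4, 32, 4): truth gives 28, best alternative gives 0.
Others bid (32, 4, 4): truth gives 28, best alternative gives 0.
Others bid (4, 12, 32): truth gives 20, best alternative gives 0.
Others bid (4, 32, 12): truth gives 20, best alternative gives 0.
Others bid (12, 4, 32): truth gives 20, best alternative gives 0.
(Remaining 58 profiles checked similarly; truth is weakly best in each.)
In every case the truthful bid is at least as good as any alternative, so it is a dominant strategy.

Yes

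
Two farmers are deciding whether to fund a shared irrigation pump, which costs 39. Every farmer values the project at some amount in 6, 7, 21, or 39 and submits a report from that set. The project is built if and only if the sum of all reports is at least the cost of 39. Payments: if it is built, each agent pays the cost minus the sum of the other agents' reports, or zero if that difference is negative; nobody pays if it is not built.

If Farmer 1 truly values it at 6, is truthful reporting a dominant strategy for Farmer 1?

Check each profile of the others' reports and compare truth against every alternative report.
Others report (39): truth gives 6, best alternative gives 6.
Others report (6): truth gives 0, best alternative gives 0.
Others report (7): truth gives 0, best alternative gives 0.
Others report (21): truth gives 0, best alternative gives 0.
In every case the truthful report is at least as good as any alternative, so it is a dominant strategy.

Yes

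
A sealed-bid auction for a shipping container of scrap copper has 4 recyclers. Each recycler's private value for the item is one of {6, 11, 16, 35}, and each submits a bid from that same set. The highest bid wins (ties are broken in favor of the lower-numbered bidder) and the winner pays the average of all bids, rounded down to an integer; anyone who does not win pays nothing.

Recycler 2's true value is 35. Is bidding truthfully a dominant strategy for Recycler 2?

Consider the case where Recycler 1 bids 6, Recycler 3 bids 6 and Recycler 4 bids 6.
Truthful bid 35: wins, pays 13, utility 35 - 13 = 22.
Bid 11 instead: wins, pays 7, utility 35 - 7 = 28.
Since 28 > 22, bidding 11 is strictly better here, so truthful bidding is not dominant.

No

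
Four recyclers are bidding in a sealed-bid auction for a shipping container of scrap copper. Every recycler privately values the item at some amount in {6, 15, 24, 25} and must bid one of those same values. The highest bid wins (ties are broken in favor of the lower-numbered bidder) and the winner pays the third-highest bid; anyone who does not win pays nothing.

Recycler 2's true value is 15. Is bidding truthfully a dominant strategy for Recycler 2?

No

Consider the case where Recycler 1 bids 6, Recycler 3 bids 6 and Recycler 4 bids 24.
Truthful bid 15: loses, pays 0, utility 0.
Bid 24 instead: wins, pays 6, utility 15 - 6 = 9.
Since 9 > 0, bidding 24 is strictly better here, so truthful bidding is not dominant.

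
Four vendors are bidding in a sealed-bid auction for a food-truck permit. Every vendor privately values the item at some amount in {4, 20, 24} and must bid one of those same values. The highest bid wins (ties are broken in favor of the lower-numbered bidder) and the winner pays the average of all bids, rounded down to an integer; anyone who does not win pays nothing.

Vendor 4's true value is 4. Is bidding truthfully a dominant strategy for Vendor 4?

Check each profile of the others' bids and compare truth against every alternative bid.
Others bid (4, 4, 4): truth gives 0, best alternative gives -4.
Others bid (4, 4, 20): truth gives 0, best alternative gives 0.
Others bid (4, 4, 24): truth gives 0, best alternative gives 0.
Others bid (4, 20, 4): truth gives 0, best alternative gives 0.
Others bid (4, 20, 20): truth gives 0, best alternative gives 0.
Others bid (4, 20, 24): truth gives 0, best alternative gives 0.
(Remaining 21 profiles checked similarly; truth is weakly best in each.)
In every case the truthful bid is at least as good as any alternative, so it is a dominant strategy.

Yes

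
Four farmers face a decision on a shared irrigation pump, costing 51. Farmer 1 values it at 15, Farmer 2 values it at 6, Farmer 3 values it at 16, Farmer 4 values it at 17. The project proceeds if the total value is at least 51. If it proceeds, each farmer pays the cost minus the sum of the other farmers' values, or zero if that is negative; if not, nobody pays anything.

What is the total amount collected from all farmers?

Total value 54 ≥ cost 51, so it is built.
Farmer 1: others sum to 39; max(0, 51 - 39) = 12.
Farmer 2: others sum to 48; max(0, 51 - 48) = 3.
Farmer 3: others sum to 38; max(0, 51 - 38) = 13.
Farmer 4: others sum to 37; max(0, 51 - 37) = 14.
Total collected = 12 + 3 + 13 + 14 = 42.

42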